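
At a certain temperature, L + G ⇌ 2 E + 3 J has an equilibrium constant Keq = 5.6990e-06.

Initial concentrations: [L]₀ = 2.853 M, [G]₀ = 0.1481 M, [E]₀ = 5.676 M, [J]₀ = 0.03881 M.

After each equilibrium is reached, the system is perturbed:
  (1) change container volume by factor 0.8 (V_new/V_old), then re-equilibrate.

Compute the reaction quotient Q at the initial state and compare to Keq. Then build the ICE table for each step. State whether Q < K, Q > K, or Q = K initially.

Q₀ = 0.004457; Q > K (proceeds reverse)

Q₀ = 0.004457 vs Keq = 5.6990e-06 ⇒ Q>K, reverse
Step 1:
                   L          G          E          J
  Initial      2.853     0.1481      5.676    0.03881
  Change     0.01149    0.01149   -0.02298   -0.03447
  Equil        2.864     0.1596      5.653   0.004336
  solve Keq expr → x = -0.01149; check Q = 5.6990e-06
Then change container volume by factor 0.8 (V_new/V_old).
Step 2:
                   L          G          E          J
  Initial      3.581     0.1995      7.066    0.00542
  Change  3.6032e-04 3.6032e-04 -7.2065e-04  -0.001081
  Equil        3.581     0.1998      7.066   0.004339
  solve Keq expr → x = -3.6032e-04; check Q = 5.6990e-06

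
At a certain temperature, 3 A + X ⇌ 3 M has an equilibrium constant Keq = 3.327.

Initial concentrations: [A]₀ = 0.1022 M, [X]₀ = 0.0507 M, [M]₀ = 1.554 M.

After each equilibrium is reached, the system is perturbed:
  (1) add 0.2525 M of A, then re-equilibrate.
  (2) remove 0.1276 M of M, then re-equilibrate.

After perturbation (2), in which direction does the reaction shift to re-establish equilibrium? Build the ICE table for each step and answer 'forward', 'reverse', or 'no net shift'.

Q₀ = 6.9341e+04 vs Keq = 3.327 ⇒ Q>K, reverse
Step 1:
                  A         X         M
  I          0.1022    0.0507     1.554
  C          0.7291     0.243   -0.7291
  E          0.8313    0.2937    0.8249
  solve Keq expr → x = -0.243; check Q = 3.327
Then add 0.2525 M of A.
Step 2:
                  A         X         M
  I           1.084    0.2937    0.8249
  C         -0.1055  -0.03516    0.1055
  E          0.9783    0.2586    0.9304
  solve Keq expr → x = 0.03516; check Q = 3.327
Then remove 0.1276 M of M.
Step 3:
                  A         X         M
  I          0.9783    0.2586    0.8028
  C        -0.05458  -0.01819   0.05458
  E          0.9237    0.2404    0.8574
  solve Keq expr → x = 0.01819; check Q = 3.327

Direction: forward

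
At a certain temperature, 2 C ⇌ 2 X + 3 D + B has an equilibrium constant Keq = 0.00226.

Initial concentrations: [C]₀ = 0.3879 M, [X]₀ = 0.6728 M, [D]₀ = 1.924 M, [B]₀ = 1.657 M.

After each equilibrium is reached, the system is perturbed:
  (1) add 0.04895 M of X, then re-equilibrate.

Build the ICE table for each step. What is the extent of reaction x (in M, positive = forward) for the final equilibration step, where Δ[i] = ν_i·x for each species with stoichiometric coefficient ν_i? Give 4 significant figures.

Q₀ = 35.5 vs Keq = 0.00226 ⇒ Q>K, reverse
Step 1:
                   C          X          D          B
  I           0.3879     0.6728      1.924      1.657
  C           0.6297    -0.6297    -0.9446    -0.3149
  E            1.018    0.04308     0.9794      1.342
  solve Keq expr → x = -0.3149; check Q = 0.00226
Then add 0.04895 M of X.
Step 2:
                   C          X          D          B
  I            1.018    0.09203     0.9794      1.342
  C          0.04206   -0.04206    -0.0631   -0.02103
  E             1.06    0.04997     0.9163      1.321
  solve Keq expr → x = -0.02103; check Q = 0.00226

x = -0.02103 M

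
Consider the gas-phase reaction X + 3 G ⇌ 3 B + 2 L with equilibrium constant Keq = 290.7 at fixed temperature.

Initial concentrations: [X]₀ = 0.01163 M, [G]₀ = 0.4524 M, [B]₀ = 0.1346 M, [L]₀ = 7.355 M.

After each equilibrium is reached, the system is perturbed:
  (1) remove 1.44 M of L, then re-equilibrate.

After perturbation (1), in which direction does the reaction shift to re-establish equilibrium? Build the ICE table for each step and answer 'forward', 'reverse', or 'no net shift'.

Q₀ = 122.5 vs Keq = 290.7 ⇒ Q<K, forward
Step 1:
                  X         G         B         L
  init      0.01163    0.4524    0.1346     7.355
  Δ       -0.004477  -0.01343   0.01343  0.008953
  eq       0.007153     0.439     0.148     7.364
  solve Keq expr → x = 0.004477; check Q = 290.7
Then remove 1.44 M of L.
Step 2:
                  X         G         B         L
  init     0.007153     0.439     0.148     5.924
  Δ       -0.001798 -0.005394  0.005394  0.003596
  eq       0.005355    0.4336    0.1534     5.928
  solve Keq expr → x = 0.001798; check Q = 290.7

Direction: forward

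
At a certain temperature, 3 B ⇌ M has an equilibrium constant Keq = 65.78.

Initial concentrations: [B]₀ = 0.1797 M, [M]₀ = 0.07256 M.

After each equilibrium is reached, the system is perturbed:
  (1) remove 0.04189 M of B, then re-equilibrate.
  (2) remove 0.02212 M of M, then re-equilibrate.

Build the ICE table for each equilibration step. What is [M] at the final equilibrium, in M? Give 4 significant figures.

Q₀ = 12.5 vs Keq = 65.78 ⇒ Q<K, forward
Step 1:
                  B         M
  init       0.1797   0.07256
  Δ        -0.06674   0.02225
  eq          0.113   0.09481
  solve Keq expr → x = 0.02225; check Q = 65.78
Then remove 0.04189 M of B.
Step 2:
                  B         M
  init      0.07107   0.09481
  Δ         0.03679  -0.01226
  eq         0.1079   0.08254
  solve Keq expr → x = -0.01226; check Q = 65.78
Then remove 0.02212 M of M.
Step 3:
                  B         M
  init       0.1079   0.06042
  Δ       -0.009059   0.00302
  eq         0.0988   0.06344
  solve Keq expr → x = 0.00302; check Q = 65.78

[M]_eq = 0.06344 M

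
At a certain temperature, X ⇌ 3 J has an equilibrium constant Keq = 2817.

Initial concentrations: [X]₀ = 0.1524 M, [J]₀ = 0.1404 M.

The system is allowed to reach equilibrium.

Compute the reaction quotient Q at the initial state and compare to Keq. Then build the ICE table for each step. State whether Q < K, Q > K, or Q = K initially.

Q₀ = 0.01816; Q < K (proceeds forward)

Q₀ = 0.01816 vs Keq = 2817 ⇒ Q<K, forward
Step 1:
                   X          J
  Initial     0.1524     0.1404
  Change     -0.1523      0.457
  Equil   7.5675e-05     0.5974
  solve Keq expr → x = 0.1523; check Q = 2817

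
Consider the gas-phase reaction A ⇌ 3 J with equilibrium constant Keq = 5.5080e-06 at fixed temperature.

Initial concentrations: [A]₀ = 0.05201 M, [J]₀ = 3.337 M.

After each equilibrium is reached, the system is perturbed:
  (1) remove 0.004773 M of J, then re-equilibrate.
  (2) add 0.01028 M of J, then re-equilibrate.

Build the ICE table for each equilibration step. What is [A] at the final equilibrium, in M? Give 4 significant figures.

Q₀ = 714.5 vs Keq = 5.5080e-06 ⇒ Q>K, reverse
Step 1:
                  A         J
  Initial   0.05201     3.337
  Change      1.106    -3.318
  Equil       1.158   0.01855
  solve Keq expr → x = -1.106; check Q = 5.5080e-06
Then remove 0.004773 M of J.
Step 2:
                  A         J
  Initial     1.158   0.01377
  Change  -0.001588  0.004765
  Equil       1.157   0.01854
  solve Keq expr → x = 0.001588; check Q = 5.5080e-06
Then add 0.01028 M of J.
Step 3:
                  A         J
  Initial     1.157   0.02882
  Change   0.003421  -0.01026
  Equil        1.16   0.01856
  solve Keq expr → x = -0.003421; check Q = 5.5080e-06

[A]_eq = 1.16 M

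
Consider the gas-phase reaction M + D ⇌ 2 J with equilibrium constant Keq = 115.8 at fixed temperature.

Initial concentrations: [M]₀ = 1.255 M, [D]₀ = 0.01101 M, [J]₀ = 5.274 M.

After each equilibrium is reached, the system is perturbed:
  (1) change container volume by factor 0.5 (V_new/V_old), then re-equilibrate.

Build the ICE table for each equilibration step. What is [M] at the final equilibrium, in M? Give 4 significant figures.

[M]_eq = 2.795 M

Q₀ = 2013 vs Keq = 115.8 ⇒ Q>K, reverse
Step 1:
                  M         D         J
  Initial     1.255   0.01101     5.274
  Change     0.1427    0.1427   -0.2855
  Equil       1.398    0.1537     4.989
  solve Keq expr → x = -0.1427; check Q = 115.8
Then change container volume by factor 0.5 (V_new/V_old).
Step 2:
                  M         D         J
  Initial     2.795    0.3075     9.977
  Change          0         0         0
  Equil       2.795    0.3075     9.977
  solve Keq expr → x = 0; check Q = 115.8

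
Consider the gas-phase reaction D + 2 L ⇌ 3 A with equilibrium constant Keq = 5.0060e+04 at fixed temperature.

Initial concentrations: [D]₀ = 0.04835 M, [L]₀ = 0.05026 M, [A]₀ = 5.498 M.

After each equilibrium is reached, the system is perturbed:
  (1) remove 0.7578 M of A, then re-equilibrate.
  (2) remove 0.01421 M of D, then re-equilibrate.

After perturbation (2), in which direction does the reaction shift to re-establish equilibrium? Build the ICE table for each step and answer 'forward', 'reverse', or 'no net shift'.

Direction: reverse

Q₀ = 1.3607e+06 vs Keq = 5.0060e+04 ⇒ Q>K, reverse
Step 1:
                  D         L         A
  init      0.04835   0.05026     5.498
  Δ         0.05872    0.1174   -0.1762
  eq         0.1071    0.1677     5.322
  solve Keq expr → x = -0.05872; check Q = 5.0060e+04
Then remove 0.7578 M of A.
Step 2:
                  D         L         A
  init       0.1071    0.1677     4.564
  Δ        -0.01223  -0.02447    0.0367
  eq        0.09483    0.1432     4.601
  solve Keq expr → x = 0.01223; check Q = 5.0060e+04
Then remove 0.01421 M of D.
Step 3:
                  D         L         A
  init      0.08062    0.1432     4.601
  Δ        0.003935  0.007869   -0.0118
  eq        0.08456    0.1511     4.589
  solve Keq expr → x = -0.003935; check Q = 5.0060e+04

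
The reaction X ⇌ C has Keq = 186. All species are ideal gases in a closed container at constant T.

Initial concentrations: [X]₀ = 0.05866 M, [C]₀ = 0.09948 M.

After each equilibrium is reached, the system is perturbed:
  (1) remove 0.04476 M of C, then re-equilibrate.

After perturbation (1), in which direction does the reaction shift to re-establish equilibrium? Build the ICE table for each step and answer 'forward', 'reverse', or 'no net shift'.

Direction: forward

Q₀ = 1.696 vs Keq = 186 ⇒ Q<K, forward
Step 1:
                   X          C
  init       0.05866    0.09948
  Δ         -0.05781    0.05781
  eq      8.4567e-04     0.1573
  solve Keq expr → x = 0.05781; check Q = 186
Then remove 0.04476 M of C.
Step 2:
                   X          C
  init    8.4567e-04     0.1125
  Δ       -2.3936e-04 2.3936e-04
  eq      6.0631e-04     0.1128
  solve Keq expr → x = 2.3936e-04; check Q = 186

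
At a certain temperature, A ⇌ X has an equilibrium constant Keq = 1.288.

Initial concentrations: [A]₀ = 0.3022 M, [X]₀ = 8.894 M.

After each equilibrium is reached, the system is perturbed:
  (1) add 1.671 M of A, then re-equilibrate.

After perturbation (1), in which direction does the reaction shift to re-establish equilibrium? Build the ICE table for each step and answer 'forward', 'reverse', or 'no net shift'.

Q₀ = 29.43 vs Keq = 1.288 ⇒ Q>K, reverse
Step 1:
                    A           X
  Initial      0.3022       8.894
  Change        3.717      -3.717
  Equil         4.019       5.177
  solve Keq expr → x = -3.717; check Q = 1.288
Then add 1.671 M of A.
Step 2:
                    A           X
  Initial        5.69       5.177
  Change      -0.9407      0.9407
  Equil          4.75       6.118
  solve Keq expr → x = 0.9407; check Q = 1.288

Direction: forward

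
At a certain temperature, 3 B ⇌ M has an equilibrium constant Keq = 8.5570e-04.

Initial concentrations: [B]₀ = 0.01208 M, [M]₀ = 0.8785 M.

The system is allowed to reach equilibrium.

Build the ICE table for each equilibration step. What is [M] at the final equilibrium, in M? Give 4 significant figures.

[M]_eq = 0.01508 M

Q₀ = 4.9836e+05 vs Keq = 8.5570e-04 ⇒ Q>K, reverse
Step 1:
                  B         M
  Initial   0.01208    0.8785
  Change       2.59   -0.8634
  Equil       2.602   0.01508
  solve Keq expr → x = -0.8634; check Q = 8.5570e-04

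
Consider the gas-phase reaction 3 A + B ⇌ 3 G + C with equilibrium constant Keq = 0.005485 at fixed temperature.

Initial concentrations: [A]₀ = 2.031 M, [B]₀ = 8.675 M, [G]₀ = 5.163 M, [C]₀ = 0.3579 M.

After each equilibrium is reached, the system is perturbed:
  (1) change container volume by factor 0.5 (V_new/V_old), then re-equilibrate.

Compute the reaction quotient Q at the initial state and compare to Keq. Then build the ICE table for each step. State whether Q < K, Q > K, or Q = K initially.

Q₀ = 0.6777 vs Keq = 0.005485 ⇒ Q>K, reverse
Step 1:
                  A         B         G         C
  Initial     2.031     8.675     5.163    0.3579
  Change      1.015    0.3383    -1.015   -0.3383
  Equil       3.046     9.013     4.148   0.01958
  solve Keq expr → x = -0.3383; check Q = 0.005485
Then change container volume by factor 0.5 (V_new/V_old).
Step 2:
                  A         B         G         C
  Initial     6.092     18.03     8.296   0.03915
  Change          0         0         0         0
  Equil       6.092     18.03     8.296   0.03915
  solve Keq expr → x = 0; check Q = 0.005485

Q₀ = 0.6777; Q > K (proceeds reverse)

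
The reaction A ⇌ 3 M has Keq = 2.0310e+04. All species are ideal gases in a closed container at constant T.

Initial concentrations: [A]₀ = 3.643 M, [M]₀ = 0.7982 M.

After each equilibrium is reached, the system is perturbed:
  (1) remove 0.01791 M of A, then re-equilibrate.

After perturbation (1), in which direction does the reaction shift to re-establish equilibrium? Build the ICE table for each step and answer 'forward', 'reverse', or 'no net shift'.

Q₀ = 0.1396 vs Keq = 2.0310e+04 ⇒ Q<K, forward
Step 1:
                    A           M
  init          3.643      0.7982
  Δ            -3.568        10.7
  eq          0.07493        11.5
  solve Keq expr → x = 3.568; check Q = 2.0310e+04
Then remove 0.01791 M of A.
Step 2:
                    A           M
  init        0.05702        11.5
  Δ           0.01692    -0.05077
  eq          0.07394       11.45
  solve Keq expr → x = -0.01692; check Q = 2.0310e+04

Direction: reverse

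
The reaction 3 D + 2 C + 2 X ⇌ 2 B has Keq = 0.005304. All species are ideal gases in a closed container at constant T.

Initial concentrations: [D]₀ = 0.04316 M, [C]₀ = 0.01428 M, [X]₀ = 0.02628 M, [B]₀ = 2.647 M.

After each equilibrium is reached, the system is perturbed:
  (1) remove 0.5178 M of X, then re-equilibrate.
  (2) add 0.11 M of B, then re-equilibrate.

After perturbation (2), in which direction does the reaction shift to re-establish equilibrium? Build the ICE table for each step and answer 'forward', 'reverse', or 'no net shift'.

Direction: reverse

Q₀ = 6.1881e+11 vs Keq = 0.005304 ⇒ Q>K, reverse
Step 1:
                    D           C           X           B
  init        0.04316     0.01428     0.02628       2.647
  Δ             2.575       1.716       1.716      -1.716
  eq            2.618       1.731       1.743      0.9305
  solve Keq expr → x = -0.8582; check Q = 0.005304
Then remove 0.5178 M of X.
Step 2:
                    D           C           X           B
  init          2.618       1.731       1.225      0.9305
  Δ            0.1593      0.1062      0.1062     -0.1062
  eq            2.777       1.837       1.331      0.8243
  solve Keq expr → x = -0.05311; check Q = 0.005304
Then add 0.11 M of B.
Step 3:
                    D           C           X           B
  init          2.777       1.837       1.331      0.9343
  Δ            0.0592     0.03946     0.03946    -0.03946
  eq            2.836       1.876       1.371      0.8948
  solve Keq expr → x = -0.01973; check Q = 0.005304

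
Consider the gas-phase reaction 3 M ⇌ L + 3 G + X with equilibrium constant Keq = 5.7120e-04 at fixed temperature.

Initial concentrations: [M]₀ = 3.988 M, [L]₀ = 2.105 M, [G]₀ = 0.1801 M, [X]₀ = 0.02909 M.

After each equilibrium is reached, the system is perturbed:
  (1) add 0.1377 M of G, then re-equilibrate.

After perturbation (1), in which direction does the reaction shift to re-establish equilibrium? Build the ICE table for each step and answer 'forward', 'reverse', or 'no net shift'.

Direction: reverse

Q₀ = 5.6399e-06 vs Keq = 5.7120e-04 ⇒ Q<K, forward
Step 1:
                    M           L           G           X
  Initial       3.988       2.105      0.1801     0.02909
  Change      -0.2904     0.09681      0.2904     0.09681
  Equil         3.698       2.202      0.4705      0.1259
  solve Keq expr → x = 0.09681; check Q = 5.7120e-04
Then add 0.1377 M of G.
Step 2:
                    M           L           G           X
  Initial       3.698       2.202      0.6082      0.1259
  Change      0.08325    -0.02775    -0.08325    -0.02775
  Equil         3.781       2.174       0.525     0.09815
  solve Keq expr → x = -0.02775; check Q = 5.7120e-04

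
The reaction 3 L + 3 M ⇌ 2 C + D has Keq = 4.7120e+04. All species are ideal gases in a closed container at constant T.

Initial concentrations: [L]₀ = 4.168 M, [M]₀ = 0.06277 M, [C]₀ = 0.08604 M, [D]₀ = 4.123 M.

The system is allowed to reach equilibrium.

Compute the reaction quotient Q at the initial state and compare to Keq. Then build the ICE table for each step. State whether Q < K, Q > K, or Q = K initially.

Q₀ = 1.704; Q < K (proceeds forward)

Q₀ = 1.704 vs Keq = 4.7120e+04 ⇒ Q<K, forward
Step 1:
                  L         M         C         D
  I           4.168   0.06277   0.08604     4.123
  C        -0.06005  -0.06005   0.04003   0.02002
  E           4.108  0.002722    0.1261     4.143
  solve Keq expr → x = 0.02002; check Q = 4.7120e+04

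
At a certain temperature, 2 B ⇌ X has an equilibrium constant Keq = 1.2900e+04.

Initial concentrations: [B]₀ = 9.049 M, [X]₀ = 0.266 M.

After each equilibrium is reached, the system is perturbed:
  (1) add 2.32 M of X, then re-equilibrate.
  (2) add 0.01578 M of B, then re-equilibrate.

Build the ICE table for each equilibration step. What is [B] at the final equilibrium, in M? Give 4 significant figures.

[B]_eq = 0.02347 M

Q₀ = 0.003248 vs Keq = 1.2900e+04 ⇒ Q<K, forward
Step 1:
                    B           X
  init          9.049       0.266
  Δ             -9.03       4.515
  eq          0.01925       4.781
  solve Keq expr → x = 4.515; check Q = 1.2900e+04
Then add 2.32 M of X.
Step 2:
                    B           X
  init        0.01925       7.101
  Δ          0.004207   -0.002104
  eq          0.02346       7.099
  solve Keq expr → x = -0.002104; check Q = 1.2900e+04
Then add 0.01578 M of B.
Step 3:
                    B           X
  init        0.03924       7.099
  Δ          -0.01577    0.007883
  eq          0.02347       7.107
  solve Keq expr → x = 0.007883; check Q = 1.2900e+04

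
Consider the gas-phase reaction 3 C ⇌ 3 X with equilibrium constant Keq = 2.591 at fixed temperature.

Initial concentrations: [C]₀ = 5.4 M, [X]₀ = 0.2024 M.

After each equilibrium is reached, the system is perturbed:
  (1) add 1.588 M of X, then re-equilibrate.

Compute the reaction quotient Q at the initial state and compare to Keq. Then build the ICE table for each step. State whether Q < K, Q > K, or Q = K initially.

Q₀ = 5.2656e-05; Q < K (proceeds forward)

Q₀ = 5.2656e-05 vs Keq = 2.591 ⇒ Q<K, forward
Step 1:
                  C         X
  I             5.4    0.2024
  C           -3.04      3.04
  E            2.36     3.242
  solve Keq expr → x = 1.013; check Q = 2.591
Then add 1.588 M of X.
Step 2:
                  C         X
  I            2.36      4.83
  C          0.6691   -0.6691
  E           3.029     4.161
  solve Keq expr → x = -0.223; check Q = 2.591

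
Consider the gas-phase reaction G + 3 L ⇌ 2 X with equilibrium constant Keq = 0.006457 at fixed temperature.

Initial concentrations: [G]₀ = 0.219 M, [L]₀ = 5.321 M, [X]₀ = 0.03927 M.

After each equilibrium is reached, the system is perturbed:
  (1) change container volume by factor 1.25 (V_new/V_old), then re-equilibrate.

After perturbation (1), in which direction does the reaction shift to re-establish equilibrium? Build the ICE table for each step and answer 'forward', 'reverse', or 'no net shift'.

Direction: reverse

Q₀ = 4.6741e-05 vs Keq = 0.006457 ⇒ Q<K, forward
Step 1:
                    G           L           X
  init          0.219       5.321     0.03927
  Δ             -0.12     -0.3601      0.2401
  eq          0.09897       4.961      0.2793
  solve Keq expr → x = 0.12; check Q = 0.006457
Then change container volume by factor 1.25 (V_new/V_old).
Step 2:
                    G           L           X
  init        0.07918       3.969      0.2235
  Δ           0.01353     0.04058    -0.02705
  eq           0.0927       4.009      0.1964
  solve Keq expr → x = -0.01353; check Q = 0.006457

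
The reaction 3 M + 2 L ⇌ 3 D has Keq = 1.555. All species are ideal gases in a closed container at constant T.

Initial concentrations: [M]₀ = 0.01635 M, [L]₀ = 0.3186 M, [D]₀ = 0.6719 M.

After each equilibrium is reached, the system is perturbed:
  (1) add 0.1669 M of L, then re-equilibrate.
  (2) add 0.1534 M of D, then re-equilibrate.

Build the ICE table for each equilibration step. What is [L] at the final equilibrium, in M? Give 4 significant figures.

[L]_eq = 0.7602 M

Q₀ = 6.8371e+05 vs Keq = 1.555 ⇒ Q>K, reverse
Step 1:
                   M          L          D
  init       0.01635     0.3186     0.6719
  Δ            0.368     0.2453     -0.368
  eq          0.3843     0.5639     0.3039
  solve Keq expr → x = -0.1227; check Q = 1.555
Then add 0.1669 M of L.
Step 2:
                   M          L          D
  init        0.3843     0.7308     0.3039
  Δ         -0.02673   -0.01782    0.02673
  eq          0.3576      0.713     0.3306
  solve Keq expr → x = 0.00891; check Q = 1.555
Then add 0.1534 M of D.
Step 3:
                   M          L          D
  init        0.3576      0.713      0.484
  Δ          0.07073    0.04715   -0.07073
  eq          0.4283     0.7602     0.4133
  solve Keq expr → x = -0.02358; check Q = 1.555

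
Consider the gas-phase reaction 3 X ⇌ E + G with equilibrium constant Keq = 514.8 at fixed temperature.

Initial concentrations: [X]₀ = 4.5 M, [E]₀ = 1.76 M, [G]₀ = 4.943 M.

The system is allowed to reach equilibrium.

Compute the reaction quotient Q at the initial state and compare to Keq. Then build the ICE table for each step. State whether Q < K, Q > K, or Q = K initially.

Q₀ = 0.09547; Q < K (proceeds forward)

Q₀ = 0.09547 vs Keq = 514.8 ⇒ Q<K, forward
Step 1:
                    X           E           G
  I               4.5        1.76       4.943
  C            -4.162       1.387       1.387
  E            0.3383       3.147        6.33
  solve Keq expr → x = 1.387; check Q = 514.8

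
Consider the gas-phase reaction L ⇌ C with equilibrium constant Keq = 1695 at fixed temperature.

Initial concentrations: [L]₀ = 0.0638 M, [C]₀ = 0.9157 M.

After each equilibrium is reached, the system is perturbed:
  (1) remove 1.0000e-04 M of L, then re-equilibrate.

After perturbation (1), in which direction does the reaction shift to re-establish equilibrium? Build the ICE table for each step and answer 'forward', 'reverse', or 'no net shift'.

Direction: reverse

Q₀ = 14.35 vs Keq = 1695 ⇒ Q<K, forward
Step 1:
                    L           C
  init         0.0638      0.9157
  Δ          -0.06322     0.06322
  eq       5.7754e-04      0.9789
  solve Keq expr → x = 0.06322; check Q = 1695
Then remove 1.0000e-04 M of L.
Step 2:
                    L           C
  init     4.7754e-04      0.9789
  Δ        9.9941e-05 -9.9941e-05
  eq       5.7748e-04      0.9788
  solve Keq expr → x = -9.9941e-05; check Q = 1695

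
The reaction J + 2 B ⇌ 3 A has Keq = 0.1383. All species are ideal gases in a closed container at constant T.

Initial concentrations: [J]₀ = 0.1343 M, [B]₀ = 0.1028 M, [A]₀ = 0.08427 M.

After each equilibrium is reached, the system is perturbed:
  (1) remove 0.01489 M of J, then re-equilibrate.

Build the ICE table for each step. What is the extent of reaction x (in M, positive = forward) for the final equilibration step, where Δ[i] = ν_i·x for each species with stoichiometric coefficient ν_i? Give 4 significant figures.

Q₀ = 0.4217 vs Keq = 0.1383 ⇒ Q>K, reverse
Step 1:
                  J         B         A
  I          0.1343    0.1028   0.08427
  C         0.00672   0.01344  -0.02016
  E           0.141    0.1162   0.06411
  solve Keq expr → x = -0.00672; check Q = 0.1383
Then remove 0.01489 M of J.
Step 2:
                  J         B         A
  I          0.1261    0.1162   0.06411
  C       6.0466e-04  0.001209 -0.001814
  E          0.1267    0.1174    0.0623
  solve Keq expr → x = -6.0466e-04; check Q = 0.1383

x = -6.0466e-04 M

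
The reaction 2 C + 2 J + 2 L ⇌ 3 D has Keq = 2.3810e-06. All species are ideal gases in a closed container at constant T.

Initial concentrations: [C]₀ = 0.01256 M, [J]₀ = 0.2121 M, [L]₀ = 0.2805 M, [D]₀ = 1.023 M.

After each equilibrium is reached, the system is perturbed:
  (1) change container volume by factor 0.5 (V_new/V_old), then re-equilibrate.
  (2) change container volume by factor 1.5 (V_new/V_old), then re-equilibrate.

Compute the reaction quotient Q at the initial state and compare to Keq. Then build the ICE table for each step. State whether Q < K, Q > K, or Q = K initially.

Q₀ = 1.9173e+06; Q > K (proceeds reverse)

Q₀ = 1.9173e+06 vs Keq = 2.3810e-06 ⇒ Q>K, reverse
Step 1:
                   C          J          L          D
  init       0.01256     0.2121     0.2805      1.023
  Δ           0.6758     0.6758     0.6758     -1.014
  eq          0.6883     0.8879     0.9563   0.009334
  solve Keq expr → x = -0.3379; check Q = 2.3810e-06
Then change container volume by factor 0.5 (V_new/V_old).
Step 2:
                   C          J          L          D
  init         1.377      1.776      1.913    0.01867
  Δ         -0.01208   -0.01208   -0.01208    0.01813
  eq           1.365      1.764        1.9    0.03679
  solve Keq expr → x = 0.006042; check Q = 2.3810e-06
Then change container volume by factor 1.5 (V_new/V_old).
Step 3:
                   C          J          L          D
  init        0.9097      1.176      1.267    0.02453
  Δ         0.005344   0.005344   0.005344  -0.008016
  eq          0.9151      1.181      1.272    0.01651
  solve Keq expr → x = -0.002672; check Q = 2.3810e-06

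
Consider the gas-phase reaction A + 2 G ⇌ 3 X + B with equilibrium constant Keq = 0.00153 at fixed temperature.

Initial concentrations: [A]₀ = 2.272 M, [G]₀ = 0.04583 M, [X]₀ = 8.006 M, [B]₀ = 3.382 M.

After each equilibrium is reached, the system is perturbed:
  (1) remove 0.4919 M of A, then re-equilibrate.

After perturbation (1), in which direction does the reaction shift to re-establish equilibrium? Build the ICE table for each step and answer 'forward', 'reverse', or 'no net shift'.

Q₀ = 3.6367e+05 vs Keq = 0.00153 ⇒ Q>K, reverse
Step 1:
                    A           G           X           B
  Initial       2.272     0.04583       8.006       3.382
  Change        2.474       4.948      -7.422      -2.474
  Equil         4.746       4.994      0.5842      0.9081
  solve Keq expr → x = -2.474; check Q = 0.00153
Then remove 0.4919 M of A.
Step 2:
                    A           G           X           B
  Initial       4.254       4.994      0.5842      0.9081
  Change     0.006149      0.0123    -0.01845   -0.006149
  Equil          4.26       5.006      0.5658      0.9019
  solve Keq expr → x = -0.006149; check Q = 0.00153

Direction: reverse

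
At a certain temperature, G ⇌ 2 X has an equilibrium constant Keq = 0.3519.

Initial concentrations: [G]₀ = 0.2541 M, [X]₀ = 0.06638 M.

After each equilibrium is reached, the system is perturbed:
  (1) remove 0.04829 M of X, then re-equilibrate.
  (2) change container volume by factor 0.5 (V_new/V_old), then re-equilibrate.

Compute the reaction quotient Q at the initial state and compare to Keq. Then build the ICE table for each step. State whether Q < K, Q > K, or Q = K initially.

Q₀ = 0.01734; Q < K (proceeds forward)

Q₀ = 0.01734 vs Keq = 0.3519 ⇒ Q<K, forward
Step 1:
                  G         X
  init       0.2541   0.06638
  Δ        -0.08777    0.1755
  eq         0.1663    0.2419
  solve Keq expr → x = 0.08777; check Q = 0.3519
Then remove 0.04829 M of X.
Step 2:
                  G         X
  init       0.1663    0.1936
  Δ        -0.01758   0.03515
  eq         0.1487    0.2288
  solve Keq expr → x = 0.01758; check Q = 0.3519
Then change container volume by factor 0.5 (V_new/V_old).
Step 3:
                  G         X
  init       0.2975    0.4576
  Δ         0.05315   -0.1063
  eq         0.3507    0.3513
  solve Keq expr → x = -0.05315; check Q = 0.3519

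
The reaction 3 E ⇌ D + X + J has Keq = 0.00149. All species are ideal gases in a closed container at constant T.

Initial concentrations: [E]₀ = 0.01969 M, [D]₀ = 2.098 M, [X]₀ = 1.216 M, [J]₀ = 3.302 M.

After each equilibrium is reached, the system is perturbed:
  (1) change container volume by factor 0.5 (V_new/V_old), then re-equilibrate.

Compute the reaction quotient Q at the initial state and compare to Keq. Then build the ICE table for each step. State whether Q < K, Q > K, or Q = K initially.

Q₀ = 1.1035e+06 vs Keq = 0.00149 ⇒ Q>K, reverse
Step 1:
                  E         D         X         J
  init      0.01969     2.098     1.216     3.302
  Δ           3.544    -1.181    -1.181    -1.181
  eq          3.564    0.9167   0.03469     2.121
  solve Keq expr → x = -1.181; check Q = 0.00149
Then change container volume by factor 0.5 (V_new/V_old).
Step 2:
                  E         D         X         J
  init        7.127     1.833   0.06937     4.241
  Δ               0         0         0         0
  eq          7.127     1.833   0.06937     4.241
  solve Keq expr → x = 0; check Q = 0.00149

Q₀ = 1.1035e+06; Q > K (proceeds reverse)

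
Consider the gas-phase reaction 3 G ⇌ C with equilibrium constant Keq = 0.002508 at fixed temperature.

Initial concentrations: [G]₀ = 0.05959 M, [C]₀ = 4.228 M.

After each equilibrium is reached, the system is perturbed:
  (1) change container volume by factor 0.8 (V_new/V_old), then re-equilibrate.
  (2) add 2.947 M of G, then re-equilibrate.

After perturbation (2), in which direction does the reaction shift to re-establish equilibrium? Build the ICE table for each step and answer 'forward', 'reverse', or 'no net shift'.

Q₀ = 1.9981e+04 vs Keq = 0.002508 ⇒ Q>K, reverse
Step 1:
                  G         C
  Initial   0.05959     4.228
  Change      8.296    -2.765
  Equil       8.355     1.463
  solve Keq expr → x = -2.765; check Q = 0.002508
Then change container volume by factor 0.8 (V_new/V_old).
Step 2:
                  G         C
  Initial     10.44     1.829
  Change     -0.951     0.317
  Equil       9.493     2.146
  solve Keq expr → x = 0.317; check Q = 0.002508
Then add 2.947 M of G.
Step 3:
                  G         C
  Initial     12.44     2.146
  Change     -2.036    0.6787
  Equil        10.4     2.824
  solve Keq expr → x = 0.6787; check Q = 0.002508

Direction: forward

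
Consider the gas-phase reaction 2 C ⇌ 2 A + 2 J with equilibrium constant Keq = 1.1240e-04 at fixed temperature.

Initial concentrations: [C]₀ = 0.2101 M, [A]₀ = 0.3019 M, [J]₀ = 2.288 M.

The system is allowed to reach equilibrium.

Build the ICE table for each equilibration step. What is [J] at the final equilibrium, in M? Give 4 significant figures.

Q₀ = 10.81 vs Keq = 1.1240e-04 ⇒ Q>K, reverse
Step 1:
                  C         A         J
  I          0.2101    0.3019     2.288
  C          0.2992   -0.2992   -0.2992
  E          0.5093  0.002715     1.989
  solve Keq expr → x = -0.1496; check Q = 1.1240e-04

[J]_eq = 1.989 M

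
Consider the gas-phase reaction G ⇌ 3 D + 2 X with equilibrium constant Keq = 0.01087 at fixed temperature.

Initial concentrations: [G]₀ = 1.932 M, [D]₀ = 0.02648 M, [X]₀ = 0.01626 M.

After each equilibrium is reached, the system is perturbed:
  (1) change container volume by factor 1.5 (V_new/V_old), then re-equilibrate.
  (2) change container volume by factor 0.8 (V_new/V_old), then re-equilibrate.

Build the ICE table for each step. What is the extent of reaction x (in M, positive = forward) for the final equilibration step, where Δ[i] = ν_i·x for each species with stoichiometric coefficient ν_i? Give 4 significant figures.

x = -0.03247 M

Q₀ = 2.5409e-09 vs Keq = 0.01087 ⇒ Q<K, forward
Step 1:
                   G          D          X
  Initial      1.932    0.02648    0.01626
  Change     -0.1692     0.5076     0.3384
  Equil        1.763     0.5341     0.3547
  solve Keq expr → x = 0.1692; check Q = 0.01087
Then change container volume by factor 1.5 (V_new/V_old).
Step 2:
                   G          D          X
  Initial      1.175     0.3561     0.2364
  Change    -0.04415     0.1325    0.08831
  Equil        1.131     0.4885     0.3247
  solve Keq expr → x = 0.04415; check Q = 0.01087
Then change container volume by factor 0.8 (V_new/V_old).
Step 3:
                   G          D          X
  Initial      1.414     0.6106     0.4059
  Change     0.03247    -0.0974   -0.06493
  Equil        1.446     0.5132      0.341
  solve Keq expr → x = -0.03247; check Q = 0.01087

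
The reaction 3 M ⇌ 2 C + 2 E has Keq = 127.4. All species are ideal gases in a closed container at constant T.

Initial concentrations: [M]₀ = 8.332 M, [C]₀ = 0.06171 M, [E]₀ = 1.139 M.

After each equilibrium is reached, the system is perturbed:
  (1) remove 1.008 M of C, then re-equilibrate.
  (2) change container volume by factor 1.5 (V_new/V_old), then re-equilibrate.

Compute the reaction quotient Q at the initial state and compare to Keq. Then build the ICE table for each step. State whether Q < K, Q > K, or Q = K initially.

Q₀ = 8.5410e-06; Q < K (proceeds forward)

Q₀ = 8.5410e-06 vs Keq = 127.4 ⇒ Q<K, forward
Step 1:
                   M          C          E
  Initial      8.332    0.06171      1.139
  Change      -6.635      4.423      4.423
  Equil        1.697      4.485      5.562
  solve Keq expr → x = 2.212; check Q = 127.4
Then remove 1.008 M of C.
Step 2:
                   M          C          E
  Initial      1.697      3.477      5.562
  Change     -0.2039      0.136      0.136
  Equil        1.493      3.613      5.698
  solve Keq expr → x = 0.06798; check Q = 127.4
Then change container volume by factor 1.5 (V_new/V_old).
Step 3:
                   M          C          E
  Initial     0.9953      2.409      3.799
  Change    -0.09962    0.06642    0.06642
  Equil       0.8956      2.475      3.865
  solve Keq expr → x = 0.03321; check Q = 127.4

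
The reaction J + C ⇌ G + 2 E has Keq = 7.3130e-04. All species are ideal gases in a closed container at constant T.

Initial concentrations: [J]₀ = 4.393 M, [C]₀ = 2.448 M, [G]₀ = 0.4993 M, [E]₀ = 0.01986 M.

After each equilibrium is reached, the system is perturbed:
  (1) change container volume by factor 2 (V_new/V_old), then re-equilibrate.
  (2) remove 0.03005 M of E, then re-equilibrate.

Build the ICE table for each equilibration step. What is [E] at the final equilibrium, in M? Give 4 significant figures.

[E]_eq = 0.07854 M

Q₀ = 1.8312e-05 vs Keq = 7.3130e-04 ⇒ Q<K, forward
Step 1:
                   J          C          G          E
  init         4.393      2.448     0.4993    0.01986
  Δ         -0.04902   -0.04902    0.04902    0.09803
  eq           4.344      2.399     0.5483     0.1179
  solve Keq expr → x = 0.04902; check Q = 7.3130e-04
Then change container volume by factor 2 (V_new/V_old).
Step 2:
                   J          C          G          E
  init         2.172      1.199     0.2742    0.05895
  Δ          -0.0111    -0.0111     0.0111    0.02219
  eq           2.161      1.188     0.2853    0.08114
  solve Keq expr → x = 0.0111; check Q = 7.3130e-04
Then remove 0.03005 M of E.
Step 3:
                   J          C          G          E
  init         2.161      1.188     0.2853    0.05109
  Δ         -0.01373   -0.01373    0.01373    0.02746
  eq           2.147      1.175      0.299    0.07854
  solve Keq expr → x = 0.01373; check Q = 7.3130e-04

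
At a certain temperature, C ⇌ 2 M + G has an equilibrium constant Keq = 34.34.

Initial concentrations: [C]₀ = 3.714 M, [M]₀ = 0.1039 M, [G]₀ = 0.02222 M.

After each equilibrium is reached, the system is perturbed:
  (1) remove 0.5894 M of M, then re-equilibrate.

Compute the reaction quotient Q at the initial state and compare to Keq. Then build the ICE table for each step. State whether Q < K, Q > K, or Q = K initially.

Q₀ = 6.4585e-05; Q < K (proceeds forward)

Q₀ = 6.4585e-05 vs Keq = 34.34 ⇒ Q<K, forward
Step 1:
                  C         M         G
  init        3.714    0.1039   0.02222
  Δ          -2.272     4.543     2.272
  eq          1.442     4.647     2.294
  solve Keq expr → x = 2.272; check Q = 34.34
Then remove 0.5894 M of M.
Step 2:
                  C         M         G
  init        1.442     4.058     2.294
  Δ         -0.1288    0.2576    0.1288
  eq          1.314     4.315     2.423
  solve Keq expr → x = 0.1288; check Q = 34.34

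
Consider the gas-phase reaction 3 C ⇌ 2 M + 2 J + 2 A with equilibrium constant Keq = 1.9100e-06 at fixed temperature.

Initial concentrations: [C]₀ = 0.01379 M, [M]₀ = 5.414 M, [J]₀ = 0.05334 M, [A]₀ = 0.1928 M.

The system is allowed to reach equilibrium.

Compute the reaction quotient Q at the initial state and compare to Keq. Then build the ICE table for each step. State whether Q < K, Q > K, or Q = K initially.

Q₀ = 1182; Q > K (proceeds reverse)

Q₀ = 1182 vs Keq = 1.9100e-06 ⇒ Q>K, reverse
Step 1:
                    C           M           J           A
  I           0.01379       5.414     0.05334      0.1928
  C           0.07993    -0.05329    -0.05329    -0.05329
  E           0.09372       5.361  5.3019e-05      0.1395
  solve Keq expr → x = -0.02664; check Q = 1.9100e-06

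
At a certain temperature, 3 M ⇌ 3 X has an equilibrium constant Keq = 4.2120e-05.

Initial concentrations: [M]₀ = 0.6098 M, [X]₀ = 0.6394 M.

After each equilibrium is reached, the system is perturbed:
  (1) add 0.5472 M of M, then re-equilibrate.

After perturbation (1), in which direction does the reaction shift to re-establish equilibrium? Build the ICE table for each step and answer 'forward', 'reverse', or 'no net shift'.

Q₀ = 1.153 vs Keq = 4.2120e-05 ⇒ Q>K, reverse
Step 1:
                   M          X
  Initial     0.6098     0.6394
  Change      0.5974    -0.5974
  Equil        1.207      0.042
  solve Keq expr → x = -0.1991; check Q = 4.2120e-05
Then add 0.5472 M of M.
Step 2:
                   M          X
  Initial      1.754      0.042
  Change     -0.0184     0.0184
  Equil        1.736     0.0604
  solve Keq expr → x = 0.006133; check Q = 4.2120e-05

Direction: forward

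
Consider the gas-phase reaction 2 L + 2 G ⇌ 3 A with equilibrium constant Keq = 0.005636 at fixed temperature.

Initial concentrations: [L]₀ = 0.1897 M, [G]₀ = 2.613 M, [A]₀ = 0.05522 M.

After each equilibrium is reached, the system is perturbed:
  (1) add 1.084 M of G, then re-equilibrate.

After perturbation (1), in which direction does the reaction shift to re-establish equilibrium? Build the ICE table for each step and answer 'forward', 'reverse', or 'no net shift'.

Q₀ = 6.8529e-04 vs Keq = 0.005636 ⇒ Q<K, forward
Step 1:
                  L         G         A
  init       0.1897     2.613   0.05522
  Δ        -0.02917  -0.02917   0.04376
  eq         0.1605     2.584   0.09898
  solve Keq expr → x = 0.01459; check Q = 0.005636
Then add 1.084 M of G.
Step 2:
                  L         G         A
  init       0.1605     3.668   0.09898
  Δ        -0.01272  -0.01272   0.01907
  eq         0.1478     3.655    0.1181
  solve Keq expr → x = 0.006358; check Q = 0.005636

Direction: forward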